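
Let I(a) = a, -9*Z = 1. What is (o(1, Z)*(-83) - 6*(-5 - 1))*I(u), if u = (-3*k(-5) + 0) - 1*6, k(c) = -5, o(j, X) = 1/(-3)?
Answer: 573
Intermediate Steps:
Z = -1/9 (Z = -1/9*1 = -1/9 ≈ -0.11111)
o(j, X) = -1/3
u = 9 (u = (-3*(-5) + 0) - 1*6 = (15 + 0) - 6 = 15 - 6 = 9)
(o(1, Z)*(-83) - 6*(-5 - 1))*I(u) = (-1/3*(-83) - 6*(-5 - 1))*9 = (83/3 - 6*(-6))*9 = (83/3 + 36)*9 = (191/3)*9 = 573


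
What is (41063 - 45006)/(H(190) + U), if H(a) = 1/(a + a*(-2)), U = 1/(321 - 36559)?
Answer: 6787105615/9107 ≈ 7.4526e+5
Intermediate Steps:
U = -1/36238 (U = 1/(-36238) = -1/36238 ≈ -2.7595e-5)
H(a) = -1/a (H(a) = 1/(a - 2*a) = 1/(-a) = -1/a)
(41063 - 45006)/(H(190) + U) = (41063 - 45006)/(-1/190 - 1/36238) = -3943/(-1*1/190 - 1/36238) = -3943/(-1/190 - 1/36238) = -3943/(-9107/1721305) = -3943*(-1721305/9107) = 6787105615/9107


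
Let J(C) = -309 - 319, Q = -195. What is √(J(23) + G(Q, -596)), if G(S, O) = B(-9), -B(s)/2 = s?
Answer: I*√610 ≈ 24.698*I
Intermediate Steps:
B(s) = -2*s
G(S, O) = 18 (G(S, O) = -2*(-9) = 18)
J(C) = -628
√(J(23) + G(Q, -596)) = √(-628 + 18) = √(-610) = I*√610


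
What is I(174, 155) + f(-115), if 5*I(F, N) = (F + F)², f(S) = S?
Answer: 120529/5 ≈ 24106.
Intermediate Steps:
I(F, N) = 4*F²/5 (I(F, N) = (F + F)²/5 = (2*F)²/5 = (4*F²)/5 = 4*F²/5)
I(174, 155) + f(-115) = (⅘)*174² - 115 = (⅘)*30276 - 115 = 121104/5 - 115 = 120529/5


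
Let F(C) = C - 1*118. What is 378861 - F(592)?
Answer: 378387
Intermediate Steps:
F(C) = -118 + C (F(C) = C - 118 = -118 + C)
378861 - F(592) = 378861 - (-118 + 592) = 378861 - 1*474 = 378861 - 474 = 378387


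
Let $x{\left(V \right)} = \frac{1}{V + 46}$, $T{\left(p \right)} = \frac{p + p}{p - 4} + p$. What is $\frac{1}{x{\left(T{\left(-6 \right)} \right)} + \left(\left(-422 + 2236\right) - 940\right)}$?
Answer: $\frac{206}{180049} \approx 0.0011441$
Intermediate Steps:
$T{\left(p \right)} = p + \frac{2 p}{-4 + p}$ ($T{\left(p \right)} = \frac{2 p}{-4 + p} + p = p + \frac{2 p}{-4 + p}$)
$x{\left(V \right)} = \frac{1}{46 + V}$
$\frac{1}{x{\left(T{\left(-6 \right)} \right)} + \left(\left(-422 + 2236\right) - 940\right)} = \frac{1}{\frac{1}{46 - \frac{6 \left(-2 - 6\right)}{-4 - 6}} + \left(\left(-422 + 2236\right) - 940\right)} = \frac{1}{\frac{1}{46 - 6 \frac{1}{-10} \left(-8\right)} + \left(1814 - 940\right)} = \frac{1}{\frac{1}{46 - \left(- \frac{3}{5}\right) \left(-8\right)} + 874} = \frac{1}{\frac{1}{46 - \frac{24}{5}} + 874} = \frac{1}{\frac{1}{\frac{206}{5}} + 874} = \frac{1}{\frac{5}{206} + 874} = \frac{1}{\frac{180049}{206}} = \frac{206}{180049}$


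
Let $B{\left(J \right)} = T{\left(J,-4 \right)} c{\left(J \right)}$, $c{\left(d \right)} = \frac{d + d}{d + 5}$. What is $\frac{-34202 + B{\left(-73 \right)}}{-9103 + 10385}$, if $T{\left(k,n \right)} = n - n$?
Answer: $- \frac{17101}{641} \approx -26.679$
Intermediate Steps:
$c{\left(d \right)} = \frac{2 d}{5 + d}$
$T{\left(k,n \right)} = 0$
$B{\left(J \right)} = 0$ ($B{\left(J \right)} = 0 \frac{2 J}{5 + J} = 0$)
$\frac{-34202 + B{\left(-73 \right)}}{-9103 + 10385} = \frac{-34202 + 0}{-9103 + 10385} = - \frac{34202}{1282} = \left(-34202\right) \frac{1}{1282} = - \frac{17101}{641}$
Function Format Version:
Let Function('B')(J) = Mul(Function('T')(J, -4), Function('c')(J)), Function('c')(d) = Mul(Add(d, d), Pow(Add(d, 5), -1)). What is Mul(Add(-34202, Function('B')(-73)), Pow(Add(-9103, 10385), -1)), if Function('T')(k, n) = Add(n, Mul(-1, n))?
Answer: Rational(-17101, 641) ≈ -26.679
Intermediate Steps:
Function('c')(d) = Mul(2, d, Pow(Add(5, d), -1)) (Function('c')(d) = Mul(Mul(2, d), Pow(Add(5, d), -1)) = Mul(2, d, Pow(Add(5, d), -1)))
Function('T')(k, n) = 0
Function('B')(J) = 0 (Function('B')(J) = Mul(0, Mul(2, J, Pow(Add(5, J), -1))) = 0)
Mul(Add(-34202, Function('B')(-73)), Pow(Add(-9103, 10385), -1)) = Mul(Add(-34202, 0), Pow(Add(-9103, 10385), -1)) = Mul(-34202, Pow(1282, -1)) = Mul(-34202, Rational(1, 1282)) = Rational(-17101, 641)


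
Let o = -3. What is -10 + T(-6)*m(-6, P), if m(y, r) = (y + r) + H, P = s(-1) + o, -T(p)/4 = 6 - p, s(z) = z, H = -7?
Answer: 806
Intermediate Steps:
T(p) = -24 + 4*p (T(p) = -4*(6 - p) = -24 + 4*p)
P = -4 (P = -1 - 3 = -4)
m(y, r) = -7 + r + y (m(y, r) = (y + r) - 7 = (r + y) - 7 = -7 + r + y)
-10 + T(-6)*m(-6, P) = -10 + (-24 + 4*(-6))*(-7 - 4 - 6) = -10 + (-24 - 24)*(-17) = -10 - 48*(-17) = -10 + 816 = 806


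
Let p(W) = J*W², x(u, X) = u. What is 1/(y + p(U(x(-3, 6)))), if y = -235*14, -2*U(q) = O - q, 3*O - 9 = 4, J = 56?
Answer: -9/22834 ≈ -0.00039415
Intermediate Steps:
O = 13/3 (O = 3 + (⅓)*4 = 3 + 4/3 = 13/3 ≈ 4.3333)
U(q) = -13/6 + q/2 (U(q) = -(13/3 - q)/2 = -13/6 + q/2)
p(W) = 56*W²
y = -3290
1/(y + p(U(x(-3, 6)))) = 1/(-3290 + 56*(-13/6 + (½)*(-3))²) = 1/(-3290 + 56*(-13/6 - 3/2)²) = 1/(-3290 + 56*(-11/3)²) = 1/(-3290 + 56*(121/9)) = 1/(-3290 + 6776/9) = 1/(-22834/9) = -9/22834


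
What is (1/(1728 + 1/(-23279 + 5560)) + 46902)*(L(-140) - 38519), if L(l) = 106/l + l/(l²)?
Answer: -7744367546817276927/4286580340 ≈ -1.8067e+9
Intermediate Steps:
L(l) = 107/l (L(l) = 106/l + l/l² = 106/l + 1/l = 107/l)
(1/(1728 + 1/(-23279 + 5560)) + 46902)*(L(-140) - 38519) = (1/(1728 + 1/(-23279 + 5560)) + 46902)*(107/(-140) - 38519) = (1/(1728 + 1/(-17719)) + 46902)*(107*(-1/140) - 38519) = (1/(1728 - 1/17719) + 46902)*(-107/140 - 38519) = (1/(30618431/17719) + 46902)*(-5392767/140) = (17719/30618431 + 46902)*(-5392767/140) = (1436065668481/30618431)*(-5392767/140) = -7744367546817276927/4286580340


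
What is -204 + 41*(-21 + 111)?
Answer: 3486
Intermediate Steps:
-204 + 41*(-21 + 111) = -204 + 41*90 = -204 + 3690 = 3486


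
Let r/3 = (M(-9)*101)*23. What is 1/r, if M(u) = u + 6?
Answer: -1/20907 ≈ -4.7831e-5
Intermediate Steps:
M(u) = 6 + u
r = -20907 (r = 3*(((6 - 9)*101)*23) = 3*(-3*101*23) = 3*(-303*23) = 3*(-6969) = -20907)
1/r = 1/(-20907) = -1/20907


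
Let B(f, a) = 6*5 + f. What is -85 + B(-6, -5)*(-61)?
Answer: -1549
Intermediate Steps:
B(f, a) = 30 + f
-85 + B(-6, -5)*(-61) = -85 + (30 - 6)*(-61) = -85 + 24*(-61) = -85 - 1464 = -1549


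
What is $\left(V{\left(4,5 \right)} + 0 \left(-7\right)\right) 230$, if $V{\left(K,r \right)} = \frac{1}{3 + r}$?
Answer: $\frac{115}{4} \approx 28.75$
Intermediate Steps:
$\left(V{\left(4,5 \right)} + 0 \left(-7\right)\right) 230 = \left(\frac{1}{3 + 5} + 0 \left(-7\right)\right) 230 = \left(\frac{1}{8} + 0\right) 230 = \frac{1}{8} \cdot 230 = \frac{115}{4}$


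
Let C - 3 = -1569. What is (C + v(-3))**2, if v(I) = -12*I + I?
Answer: 2350089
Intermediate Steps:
C = -1566 (C = 3 - 1569 = -1566)
v(I) = -11*I
(C + v(-3))**2 = (-1566 - 11*(-3))**2 = (-1566 + 33)**2 = (-1533)**2 = 2350089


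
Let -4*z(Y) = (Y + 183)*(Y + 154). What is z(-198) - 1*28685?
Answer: -28850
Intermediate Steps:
z(Y) = -(154 + Y)*(183 + Y)/4 (z(Y) = -(Y + 183)*(Y + 154)/4 = -(183 + Y)*(154 + Y)/4 = -(154 + Y)*(183 + Y)/4)
z(-198) - 1*28685 = (-14091/2 - 337/4*(-198) - 1/4*(-198)**2) - 1*28685 = (-14091/2 + 33363/2 - 1/4*39204) - 28685 = (-14091/2 + 33363/2 - 9801) - 28685 = -165 - 28685 = -28850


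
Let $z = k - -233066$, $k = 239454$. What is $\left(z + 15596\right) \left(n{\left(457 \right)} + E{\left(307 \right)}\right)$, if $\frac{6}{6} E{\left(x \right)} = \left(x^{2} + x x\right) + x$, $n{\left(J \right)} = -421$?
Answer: $91953244544$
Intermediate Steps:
$z = 472520$ ($z = 239454 - -233066 = 239454 + 233066 = 472520$)
$E{\left(x \right)} = x + 2 x^{2}$ ($E{\left(x \right)} = \left(x^{2} + x x\right) + x = \left(x^{2} + x^{2}\right) + x = 2 x^{2} + x = x + 2 x^{2}$)
$\left(z + 15596\right) \left(n{\left(457 \right)} + E{\left(307 \right)}\right) = \left(472520 + 15596\right) \left(-421 + 307 \left(1 + 2 \cdot 307\right)\right) = 488116 \left(-421 + 307 \left(1 + 614\right)\right) = 488116 \left(-421 + 307 \cdot 615\right) = 488116 \left(-421 + 188805\right) = 488116 \cdot 188384 = 91953244544$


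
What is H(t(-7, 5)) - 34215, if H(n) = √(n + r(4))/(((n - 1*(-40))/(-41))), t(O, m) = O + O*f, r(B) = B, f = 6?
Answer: -34215 + 41*I*√5/3 ≈ -34215.0 + 30.56*I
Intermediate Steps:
t(O, m) = 7*O (t(O, m) = O + O*6 = O + 6*O = 7*O)
H(n) = √(4 + n)/(-40/41 - n/41) (H(n) = √(n + 4)/(((n - 1*(-40))/(-41))) = √(4 + n)/(((n + 40)*(-1/41))) = √(4 + n)/(((40 + n)*(-1/41))) = √(4 + n)/(-40/41 - n/41))
H(t(-7, 5)) - 34215 = -41*√(4 + 7*(-7))/(40 + 7*(-7)) - 34215 = -41*√(4 - 49)/(40 - 49) - 34215 = -41*√(-45)/(-9) - 34215 = -41*3*I*√5*(-⅑) - 34215 = 41*I*√5/3 - 34215 = -34215 + 41*I*√5/3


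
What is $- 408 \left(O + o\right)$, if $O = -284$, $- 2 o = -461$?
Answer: $21828$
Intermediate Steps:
$o = \frac{461}{2}$ ($o = \left(- \frac{1}{2}\right) \left(-461\right) = \frac{461}{2} \approx 230.5$)
$- 408 \left(O + o\right) = - 408 \left(-284 + \frac{461}{2}\right) = \left(-408\right) \left(- \frac{107}{2}\right) = 21828$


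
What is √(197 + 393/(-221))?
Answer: 2*√2383706/221 ≈ 13.972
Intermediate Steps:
√(197 + 393/(-221)) = √(197 + 393*(-1/221)) = √(197 - 393/221) = √(43144/221) = 2*√2383706/221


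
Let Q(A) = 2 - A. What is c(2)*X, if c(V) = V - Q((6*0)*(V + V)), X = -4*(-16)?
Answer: 0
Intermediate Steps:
X = 64
c(V) = -2 + V (c(V) = V - (2 - 6*0*(V + V)) = V - (2 - 0*2*V) = V - (2 - 1*0) = V - (2 + 0) = V - 1*2 = V - 2 = -2 + V)
c(2)*X = (-2 + 2)*64 = 0*64 = 0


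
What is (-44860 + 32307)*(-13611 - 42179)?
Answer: 700331870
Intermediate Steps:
(-44860 + 32307)*(-13611 - 42179) = -12553*(-55790) = 700331870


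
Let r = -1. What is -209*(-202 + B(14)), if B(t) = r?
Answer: 42427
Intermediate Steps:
B(t) = -1
-209*(-202 + B(14)) = -209*(-202 - 1) = -209*(-203) = 42427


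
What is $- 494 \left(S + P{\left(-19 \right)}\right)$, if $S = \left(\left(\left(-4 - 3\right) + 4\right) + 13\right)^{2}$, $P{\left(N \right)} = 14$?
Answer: $-56316$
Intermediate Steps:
$S = 100$ ($S = \left(\left(-7 + 4\right) + 13\right)^{2} = \left(-3 + 13\right)^{2} = 10^{2} = 100$)
$- 494 \left(S + P{\left(-19 \right)}\right) = - 494 \left(100 + 14\right) = \left(-494\right) 114 = -56316$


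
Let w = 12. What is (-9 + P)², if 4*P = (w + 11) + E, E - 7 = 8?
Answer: ¼ ≈ 0.25000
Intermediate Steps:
E = 15 (E = 7 + 8 = 15)
P = 19/2 (P = ((12 + 11) + 15)/4 = (23 + 15)/4 = (¼)*38 = 19/2 ≈ 9.5000)
(-9 + P)² = (-9 + 19/2)² = (½)² = ¼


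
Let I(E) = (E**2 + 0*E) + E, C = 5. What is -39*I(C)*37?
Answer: -43290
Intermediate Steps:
I(E) = E + E**2 (I(E) = (E**2 + 0) + E = E**2 + E = E + E**2)
-39*I(C)*37 = -195*(1 + 5)*37 = -195*6*37 = -39*30*37 = -1170*37 = -43290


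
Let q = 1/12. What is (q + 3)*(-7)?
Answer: -259/12 ≈ -21.583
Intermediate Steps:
q = 1/12 ≈ 0.083333
(q + 3)*(-7) = (1/12 + 3)*(-7) = (37/12)*(-7) = -259/12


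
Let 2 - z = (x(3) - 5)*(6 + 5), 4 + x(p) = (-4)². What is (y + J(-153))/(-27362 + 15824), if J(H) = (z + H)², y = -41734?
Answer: -5125/5769 ≈ -0.88837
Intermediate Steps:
x(p) = 12 (x(p) = -4 + (-4)² = -4 + 16 = 12)
z = -75 (z = 2 - (12 - 5)*(6 + 5) = 2 - 7*11 = 2 - 1*77 = 2 - 77 = -75)
J(H) = (-75 + H)²
(y + J(-153))/(-27362 + 15824) = (-41734 + (-75 - 153)²)/(-27362 + 15824) = (-41734 + (-228)²)/(-11538) = (-41734 + 51984)*(-1/11538) = 10250*(-1/11538) = -5125/5769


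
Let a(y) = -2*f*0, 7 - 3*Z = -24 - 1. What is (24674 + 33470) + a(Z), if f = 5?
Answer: 58144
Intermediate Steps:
Z = 32/3 (Z = 7/3 - (-24 - 1)/3 = 7/3 - ⅓*(-25) = 7/3 + 25/3 = 32/3 ≈ 10.667)
a(y) = 0 (a(y) = -2*5*0 = -10*0 = 0)
(24674 + 33470) + a(Z) = (24674 + 33470) + 0 = 58144 + 0 = 58144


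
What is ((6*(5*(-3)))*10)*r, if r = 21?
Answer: -18900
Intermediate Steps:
((6*(5*(-3)))*10)*r = ((6*(5*(-3)))*10)*21 = ((6*(-15))*10)*21 = -90*10*21 = -900*21 = -18900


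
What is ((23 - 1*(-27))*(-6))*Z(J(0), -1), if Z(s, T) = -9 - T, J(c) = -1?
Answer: 2400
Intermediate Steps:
((23 - 1*(-27))*(-6))*Z(J(0), -1) = ((23 - 1*(-27))*(-6))*(-9 - 1*(-1)) = ((23 + 27)*(-6))*(-9 + 1) = (50*(-6))*(-8) = -300*(-8) = 2400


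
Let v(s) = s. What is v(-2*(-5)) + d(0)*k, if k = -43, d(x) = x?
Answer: 10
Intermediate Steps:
v(-2*(-5)) + d(0)*k = -2*(-5) + 0*(-43) = 10 + 0 = 10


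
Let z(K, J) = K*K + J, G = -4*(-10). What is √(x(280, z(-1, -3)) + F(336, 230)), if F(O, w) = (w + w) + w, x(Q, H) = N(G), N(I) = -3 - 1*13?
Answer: √674 ≈ 25.962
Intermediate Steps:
G = 40
z(K, J) = J + K² (z(K, J) = K² + J = J + K²)
N(I) = -16 (N(I) = -3 - 13 = -16)
x(Q, H) = -16
F(O, w) = 3*w (F(O, w) = 2*w + w = 3*w)
√(x(280, z(-1, -3)) + F(336, 230)) = √(-16 + 3*230) = √(-16 + 690) = √674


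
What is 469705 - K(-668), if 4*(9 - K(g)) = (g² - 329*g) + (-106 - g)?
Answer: 1272671/2 ≈ 6.3634e+5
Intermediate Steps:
K(g) = 71/2 - g²/4 + 165*g/2 (K(g) = 9 - ((g² - 329*g) + (-106 - g))/4 = 9 - (-106 + g² - 330*g)/4 = 9 + (53/2 - g²/4 + 165*g/2) = 71/2 - g²/4 + 165*g/2)
469705 - K(-668) = 469705 - (71/2 - ¼*(-668)² + (165/2)*(-668)) = 469705 - (71/2 - ¼*446224 - 55110) = 469705 - (71/2 - 111556 - 55110) = 469705 - 1*(-333261/2) = 469705 + 333261/2 = 1272671/2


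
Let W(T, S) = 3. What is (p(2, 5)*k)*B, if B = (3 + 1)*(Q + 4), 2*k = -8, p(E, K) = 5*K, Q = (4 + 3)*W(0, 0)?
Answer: -10000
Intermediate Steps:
Q = 21 (Q = (4 + 3)*3 = 7*3 = 21)
k = -4 (k = (½)*(-8) = -4)
B = 100 (B = (3 + 1)*(21 + 4) = 4*25 = 100)
(p(2, 5)*k)*B = ((5*5)*(-4))*100 = (25*(-4))*100 = -100*100 = -10000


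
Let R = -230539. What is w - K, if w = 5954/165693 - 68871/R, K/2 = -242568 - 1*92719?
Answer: 25615066850116307/38198698527 ≈ 6.7057e+5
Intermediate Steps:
K = -670574 (K = 2*(-242568 - 1*92719) = 2*(-242568 - 92719) = 2*(-335287) = -670574)
w = 12784071809/38198698527 (w = 5954/165693 - 68871/(-230539) = 5954*(1/165693) - 68871*(-1/230539) = 5954/165693 + 68871/230539 = 12784071809/38198698527 ≈ 0.33467)
w - K = 12784071809/38198698527 - 1*(-670574) = 12784071809/38198698527 + 670574 = 25615066850116307/38198698527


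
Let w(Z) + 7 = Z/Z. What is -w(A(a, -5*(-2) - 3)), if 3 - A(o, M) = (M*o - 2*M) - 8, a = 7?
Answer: 6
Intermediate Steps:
A(o, M) = 11 + 2*M - M*o (A(o, M) = 3 - ((M*o - 2*M) - 8) = 3 - ((-2*M + M*o) - 8) = 3 - (-8 - 2*M + M*o) = 3 + (8 + 2*M - M*o) = 11 + 2*M - M*o)
w(Z) = -6 (w(Z) = -7 + Z/Z = -7 + 1 = -6)
-w(A(a, -5*(-2) - 3)) = -1*(-6) = 6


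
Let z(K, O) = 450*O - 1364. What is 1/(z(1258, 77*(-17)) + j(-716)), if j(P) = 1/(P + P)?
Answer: -1432/845472849 ≈ -1.6937e-6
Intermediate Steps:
z(K, O) = -1364 + 450*O
j(P) = 1/(2*P)
1/(z(1258, 77*(-17)) + j(-716)) = 1/((-1364 + 450*(77*(-17))) + (½)/(-716)) = 1/((-1364 + 450*(-1309)) + (½)*(-1/716)) = 1/((-1364 - 589050) - 1/1432) = 1/(-590414 - 1/1432) = 1/(-845472849/1432) = -1432/845472849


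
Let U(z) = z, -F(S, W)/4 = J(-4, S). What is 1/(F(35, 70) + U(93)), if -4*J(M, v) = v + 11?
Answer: 1/139 ≈ 0.0071942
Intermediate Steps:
J(M, v) = -11/4 - v/4 (J(M, v) = -(v + 11)/4 = -(11 + v)/4 = -11/4 - v/4)
F(S, W) = 11 + S (F(S, W) = -4*(-11/4 - S/4) = 11 + S)
1/(F(35, 70) + U(93)) = 1/((11 + 35) + 93) = 1/(46 + 93) = 1/139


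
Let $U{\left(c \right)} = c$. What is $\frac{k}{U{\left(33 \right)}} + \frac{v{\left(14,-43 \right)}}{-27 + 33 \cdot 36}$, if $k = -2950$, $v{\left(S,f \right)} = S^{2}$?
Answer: $- \frac{1139494}{12771} \approx -89.225$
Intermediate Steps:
$\frac{k}{U{\left(33 \right)}} + \frac{v{\left(14,-43 \right)}}{-27 + 33 \cdot 36} = - \frac{2950}{33} + \frac{14^{2}}{-27 + 33 \cdot 36} = \left(-2950\right) \frac{1}{33} + \frac{196}{-27 + 1188} = - \frac{2950}{33} + \frac{196}{1161} = - \frac{1139494}{12771}$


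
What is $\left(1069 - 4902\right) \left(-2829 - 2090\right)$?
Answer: $18854527$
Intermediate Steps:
$\left(1069 - 4902\right) \left(-2829 - 2090\right) = \left(-3833\right) \left(-4919\right) = 18854527$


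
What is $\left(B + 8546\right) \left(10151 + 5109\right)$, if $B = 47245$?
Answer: $851370660$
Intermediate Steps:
$\left(B + 8546\right) \left(10151 + 5109\right) = \left(47245 + 8546\right) \left(10151 + 5109\right) = 55791 \cdot 15260 = 851370660$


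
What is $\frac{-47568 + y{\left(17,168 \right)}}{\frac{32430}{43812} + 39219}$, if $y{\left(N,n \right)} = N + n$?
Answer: $- \frac{345990666}{286382543} \approx -1.2081$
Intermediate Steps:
$\frac{-47568 + y{\left(17,168 \right)}}{\frac{32430}{43812} + 39219} = \frac{-47568 + \left(17 + 168\right)}{\frac{32430}{43812} + 39219} = \frac{-47568 + 185}{32430 \cdot \frac{1}{43812} + 39219} = - \frac{47383}{\frac{5405}{7302} + 39219} = - \frac{47383}{\frac{286382543}{7302}} = \left(-47383\right) \frac{7302}{286382543} = - \frac{345990666}{286382543}$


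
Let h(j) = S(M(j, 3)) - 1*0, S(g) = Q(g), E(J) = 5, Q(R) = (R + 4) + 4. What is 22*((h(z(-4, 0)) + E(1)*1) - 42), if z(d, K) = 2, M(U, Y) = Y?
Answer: -572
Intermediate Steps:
Q(R) = 8 + R (Q(R) = (4 + R) + 4 = 8 + R)
S(g) = 8 + g
h(j) = 11 (h(j) = (8 + 3) - 1*0 = 11 + 0 = 11)
22*((h(z(-4, 0)) + E(1)*1) - 42) = 22*((11 + 5*1) - 42) = 22*((11 + 5) - 42) = 22*(16 - 42) = 22*(-26) = -572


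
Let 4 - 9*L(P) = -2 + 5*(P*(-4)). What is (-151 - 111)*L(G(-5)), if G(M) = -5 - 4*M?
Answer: -8908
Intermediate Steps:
L(P) = ⅔ + 20*P/9 (L(P) = 4/9 - (-2 + 5*(P*(-4)))/9 = 4/9 - (-2 + 5*(-4*P))/9 = 4/9 - (-2 - 20*P)/9 = 4/9 + (2/9 + 20*P/9) = ⅔ + 20*P/9)
(-151 - 111)*L(G(-5)) = (-151 - 111)*(⅔ + 20*(-5 - 4*(-5))/9) = -262*(⅔ + 20*(-5 + 20)/9) = -262*(⅔ + (20/9)*15) = -262*(⅔ + 100/3) = -262*34 = -8908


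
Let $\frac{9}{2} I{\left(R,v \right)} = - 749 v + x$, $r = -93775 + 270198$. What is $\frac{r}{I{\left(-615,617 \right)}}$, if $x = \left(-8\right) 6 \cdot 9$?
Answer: $- \frac{1587807}{925130} \approx -1.7163$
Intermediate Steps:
$x = -432$ ($x = \left(-48\right) 9 = -432$)
$r = 176423$
$I{\left(R,v \right)} = -96 - \frac{1498 v}{9}$ ($I{\left(R,v \right)} = \frac{2 \left(- 749 v - 432\right)}{9} = \frac{2 \left(-432 - 749 v\right)}{9} = -96 - \frac{1498 v}{9}$)
$\frac{r}{I{\left(-615,617 \right)}} = \frac{176423}{-96 - \frac{924266}{9}} = \frac{176423}{- \frac{925130}{9}} = 176423 \left(- \frac{9}{925130}\right) = - \frac{1587807}{925130}$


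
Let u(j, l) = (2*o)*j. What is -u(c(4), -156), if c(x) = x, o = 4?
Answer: -32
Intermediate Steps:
u(j, l) = 8*j (u(j, l) = (2*4)*j = 8*j)
-u(c(4), -156) = -8*4 = -1*32 = -32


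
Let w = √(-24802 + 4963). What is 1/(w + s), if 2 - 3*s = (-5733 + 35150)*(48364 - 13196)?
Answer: -3103611162/1070266916099177467 - 9*I*√19839/1070266916099177467 ≈ -2.8998e-9 - 1.1844e-15*I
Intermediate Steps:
s = -1034537054/3 (s = ⅔ - (-5733 + 35150)*(48364 - 13196)/3 = ⅔ - 29417*35168/3 = ⅔ - ⅓*1034537056 = ⅔ - 1034537056/3 = -1034537054/3 ≈ -3.4485e+8)
w = I*√19839 (w = √(-19839) = I*√19839 ≈ 140.85*I)
1/(w + s) = 1/(I*√19839 - 1034537054/3) = 1/(-1034537054/3 + I*√19839)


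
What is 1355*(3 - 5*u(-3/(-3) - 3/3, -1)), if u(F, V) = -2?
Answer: 17615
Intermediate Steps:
1355*(3 - 5*u(-3/(-3) - 3/3, -1)) = 1355*(3 - 5*(-2)) = 1355*(3 + 10) = 1355*13 = 17615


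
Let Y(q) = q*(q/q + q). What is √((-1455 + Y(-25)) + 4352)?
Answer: √3497 ≈ 59.135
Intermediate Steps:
Y(q) = q*(1 + q)
√((-1455 + Y(-25)) + 4352) = √((-1455 - 25*(1 - 25)) + 4352) = √((-1455 - 25*(-24)) + 4352) = √((-1455 + 600) + 4352) = √(-855 + 4352) = √3497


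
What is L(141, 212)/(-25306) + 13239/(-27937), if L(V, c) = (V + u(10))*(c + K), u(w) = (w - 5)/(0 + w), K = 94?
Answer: -1544670297/706973722 ≈ -2.1849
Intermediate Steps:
u(w) = (-5 + w)/w
L(V, c) = (½ + V)*(94 + c) (L(V, c) = (V + (-5 + 10)/10)*(c + 94) = (V + (⅒)*5)*(94 + c) = (V + ½)*(94 + c) = (½ + V)*(94 + c))
L(141, 212)/(-25306) + 13239/(-27937) = (47 + (½)*212 + 94*141 + 141*212)/(-25306) + 13239/(-27937) = (47 + 106 + 13254 + 29892)*(-1/25306) + 13239*(-1/27937) = 43299*(-1/25306) - 13239/27937 = -43299/25306 - 13239/27937 = -1544670297/706973722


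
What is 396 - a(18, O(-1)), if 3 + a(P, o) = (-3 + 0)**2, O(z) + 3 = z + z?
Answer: 390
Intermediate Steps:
O(z) = -3 + 2*z (O(z) = -3 + (z + z) = -3 + 2*z)
a(P, o) = 6 (a(P, o) = -3 + (-3 + 0)**2 = -3 + (-3)**2 = -3 + 9 = 6)
396 - a(18, O(-1)) = 396 - 1*6 = 396 - 6 = 390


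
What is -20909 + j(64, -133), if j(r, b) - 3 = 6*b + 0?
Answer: -21704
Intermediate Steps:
j(r, b) = 3 + 6*b (j(r, b) = 3 + (6*b + 0) = 3 + 6*b)
-20909 + j(64, -133) = -20909 + (3 + 6*(-133)) = -20909 + (3 - 798) = -20909 - 795 = -21704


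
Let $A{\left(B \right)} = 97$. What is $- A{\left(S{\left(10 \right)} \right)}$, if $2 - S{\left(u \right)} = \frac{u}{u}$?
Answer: $-97$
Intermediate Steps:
$S{\left(u \right)} = 1$ ($S{\left(u \right)} = 2 - \frac{u}{u} = 2 - 1 = 1$)
$- A{\left(S{\left(10 \right)} \right)} = \left(-1\right) 97 = -97$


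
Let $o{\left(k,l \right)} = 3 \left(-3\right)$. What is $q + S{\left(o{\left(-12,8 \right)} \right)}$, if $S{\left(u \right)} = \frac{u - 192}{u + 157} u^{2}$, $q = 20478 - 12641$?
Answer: $\frac{1143595}{148} \approx 7727.0$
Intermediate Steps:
$o{\left(k,l \right)} = -9$
$q = 7837$ ($q = 20478 - 12641 = 7837$)
$S{\left(u \right)} = \frac{u^{2} \left(-192 + u\right)}{157 + u}$ ($S{\left(u \right)} = \frac{-192 + u}{157 + u} u^{2} = \frac{u^{2} \left(-192 + u\right)}{157 + u}$)
$q + S{\left(o{\left(-12,8 \right)} \right)} = 7837 + \frac{\left(-9\right)^{2} \left(-192 - 9\right)}{157 - 9} = 7837 + 81 \cdot \frac{1}{148} \left(-201\right) = 7837 - \frac{16281}{148} = \frac{1143595}{148}$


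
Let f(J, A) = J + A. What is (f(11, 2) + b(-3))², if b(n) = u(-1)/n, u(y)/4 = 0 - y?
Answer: 1225/9 ≈ 136.11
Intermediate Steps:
u(y) = -4*y (u(y) = 4*(0 - y) = 4*(-y) = -4*y)
f(J, A) = A + J
b(n) = 4/n (b(n) = (-4*(-1))/n = 4/n)
(f(11, 2) + b(-3))² = ((2 + 11) + 4/(-3))² = (13 + 4*(-⅓))² = (13 - 4/3)² = (35/3)² = 1225/9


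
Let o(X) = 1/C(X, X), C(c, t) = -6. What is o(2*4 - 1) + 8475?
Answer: 50849/6 ≈ 8474.8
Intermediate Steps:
o(X) = -⅙ (o(X) = 1/(-6) = -⅙)
o(2*4 - 1) + 8475 = -⅙ + 8475 = 50849/6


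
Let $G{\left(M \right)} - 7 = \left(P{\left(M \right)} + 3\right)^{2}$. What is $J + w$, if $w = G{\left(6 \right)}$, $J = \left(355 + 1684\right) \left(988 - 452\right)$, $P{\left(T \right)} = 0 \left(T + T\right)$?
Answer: $1092920$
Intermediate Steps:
$P{\left(T \right)} = 0$ ($P{\left(T \right)} = 0 \cdot 2 T = 0$)
$G{\left(M \right)} = 16$ ($G{\left(M \right)} = 7 + \left(0 + 3\right)^{2} = 7 + 3^{2} = 7 + 9 = 16$)
$J = 1092904$ ($J = 2039 \cdot 536 = 1092904$)
$w = 16$
$J + w = 1092904 + 16 = 1092920$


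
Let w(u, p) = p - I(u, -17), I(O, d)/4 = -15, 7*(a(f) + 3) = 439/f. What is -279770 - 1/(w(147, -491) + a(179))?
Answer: -152016665257/543363 ≈ -2.7977e+5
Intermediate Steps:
a(f) = -3 + 439/(7*f) (a(f) = -3 + (439/f)/7 = -3 + 439/(7*f))
I(O, d) = -60 (I(O, d) = 4*(-15) = -60)
w(u, p) = 60 + p (w(u, p) = p - 1*(-60) = p + 60 = 60 + p)
-279770 - 1/(w(147, -491) + a(179)) = -279770 - 1/((60 - 491) + (-3 + (439/7)/179)) = -279770 - 1/(-431 + (-3 + (439/7)*(1/179))) = -279770 - 1/(-431 + (-3 + 439/1253)) = -279770 - 1/(-431 - 3320/1253) = -279770 - 1/(-543363/1253) = -279770 - 1*(-1253/543363) = -279770 + 1253/543363 = -152016665257/543363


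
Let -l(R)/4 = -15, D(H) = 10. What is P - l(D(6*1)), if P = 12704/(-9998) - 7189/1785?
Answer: -83238433/1274745 ≈ -65.298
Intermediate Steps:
l(R) = 60 (l(R) = -4*(-15) = 60)
P = -6753733/1274745 (P = 12704*(-1/9998) - 7189*1/1785 = -6352/4999 - 1027/255 = -6753733/1274745 ≈ -5.2981)
P - l(D(6*1)) = -6753733/1274745 - 1*60 = -6753733/1274745 - 60 = -83238433/1274745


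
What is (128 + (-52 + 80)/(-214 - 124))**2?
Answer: 467337924/28561 ≈ 16363.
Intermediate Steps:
(128 + (-52 + 80)/(-214 - 124))**2 = (128 + 28/(-338))**2 = (128 + 28*(-1/338))**2 = (128 - 14/169)**2 = (21618/169)**2 = 467337924/28561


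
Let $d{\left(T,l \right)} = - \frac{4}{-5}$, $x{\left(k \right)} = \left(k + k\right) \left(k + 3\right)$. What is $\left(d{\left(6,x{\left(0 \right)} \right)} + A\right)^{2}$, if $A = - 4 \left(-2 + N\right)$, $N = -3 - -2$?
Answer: $\frac{4096}{25} \approx 163.84$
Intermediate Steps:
$x{\left(k \right)} = 2 k \left(3 + k\right)$
$N = -1$ ($N = -3 + 2 = -1$)
$d{\left(T,l \right)} = \frac{4}{5}$ ($d{\left(T,l \right)} = \left(-4\right) \left(- \frac{1}{5}\right) = \frac{4}{5}$)
$A = 12$ ($A = - 4 \left(-2 - 1\right) = \left(-4\right) \left(-3\right) = 12$)
$\left(d{\left(6,x{\left(0 \right)} \right)} + A\right)^{2} = \left(\frac{4}{5} + 12\right)^{2} = \left(\frac{64}{5}\right)^{2} = \frac{4096}{25}$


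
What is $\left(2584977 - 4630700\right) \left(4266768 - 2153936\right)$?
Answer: $-4322269017536$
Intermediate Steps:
$\left(2584977 - 4630700\right) \left(4266768 - 2153936\right) = \left(-2045723\right) 2112832 = -4322269017536$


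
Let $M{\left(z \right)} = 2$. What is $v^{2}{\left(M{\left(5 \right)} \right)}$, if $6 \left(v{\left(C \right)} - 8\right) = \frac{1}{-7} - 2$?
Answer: $\frac{11449}{196} \approx 58.413$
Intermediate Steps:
$v{\left(C \right)} = \frac{107}{14}$ ($v{\left(C \right)} = 8 + \frac{\frac{1}{-7} - 2}{6} = 8 + \frac{- \frac{1}{7} - 2}{6} = 8 + \frac{1}{6} \left(- \frac{15}{7}\right) = 8 - \frac{5}{14} = \frac{107}{14}$)
$v^{2}{\left(M{\left(5 \right)} \right)} = \left(\frac{107}{14}\right)^{2} = \frac{11449}{196}$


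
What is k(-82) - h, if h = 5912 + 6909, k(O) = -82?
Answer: -12903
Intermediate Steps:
h = 12821
k(-82) - h = -82 - 1*12821 = -82 - 12821 = -12903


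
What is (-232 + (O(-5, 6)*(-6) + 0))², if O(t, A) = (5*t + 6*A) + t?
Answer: 71824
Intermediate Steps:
O(t, A) = 6*A + 6*t
(-232 + (O(-5, 6)*(-6) + 0))² = (-232 + ((6*6 + 6*(-5))*(-6) + 0))² = (-232 + ((36 - 30)*(-6) + 0))² = (-232 + (6*(-6) + 0))² = (-232 + (-36 + 0))² = (-232 - 36)² = (-268)² = 71824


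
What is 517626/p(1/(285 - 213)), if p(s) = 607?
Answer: 517626/607 ≈ 852.76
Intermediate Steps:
517626/p(1/(285 - 213)) = 517626/607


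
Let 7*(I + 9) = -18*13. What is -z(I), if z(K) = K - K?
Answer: 0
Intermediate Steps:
I = -297/7 (I = -9 + (-18*13)/7 = -9 + (⅐)*(-234) = -9 - 234/7 = -297/7 ≈ -42.429)
z(K) = 0
-z(I) = -1*0 = 0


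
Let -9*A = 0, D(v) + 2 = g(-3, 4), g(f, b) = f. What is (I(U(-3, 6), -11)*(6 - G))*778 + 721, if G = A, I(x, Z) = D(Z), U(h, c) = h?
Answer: -22619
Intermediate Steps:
D(v) = -5 (D(v) = -2 - 3 = -5)
I(x, Z) = -5
A = 0 (A = -⅑*0 = 0)
G = 0
(I(U(-3, 6), -11)*(6 - G))*778 + 721 = -5*(6 - 1*0)*778 + 721 = -5*(6 + 0)*778 + 721 = -5*6*778 + 721 = -30*778 + 721 = -23340 + 721 = -22619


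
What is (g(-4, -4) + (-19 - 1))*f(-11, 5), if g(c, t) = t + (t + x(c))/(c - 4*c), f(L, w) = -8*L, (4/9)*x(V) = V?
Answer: -6622/3 ≈ -2207.3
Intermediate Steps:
x(V) = 9*V/4
g(c, t) = t - (t + 9*c/4)/(3*c) (g(c, t) = t + (t + 9*c/4)/(c - 4*c) = t + (t + 9*c/4)/((-3*c)) = t + (t + 9*c/4)*(-1/(3*c)) = t - (t + 9*c/4)/(3*c))
(g(-4, -4) + (-19 - 1))*f(-11, 5) = ((-¾ - 4 - ⅓*(-4)/(-4)) + (-19 - 1))*(-8*(-11)) = ((-¾ - 4 - ⅓*(-4)*(-¼)) - 20)*88 = ((-¾ - 4 - ⅓) - 20)*88 = (-61/12 - 20)*88 = -301/12*88 = -6622/3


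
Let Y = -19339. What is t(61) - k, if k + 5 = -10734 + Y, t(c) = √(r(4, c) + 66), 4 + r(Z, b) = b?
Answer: 30078 + √123 ≈ 30089.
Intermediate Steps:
r(Z, b) = -4 + b
t(c) = √(62 + c) (t(c) = √((-4 + c) + 66) = √(62 + c))
k = -30078 (k = -5 + (-10734 - 19339) = -5 - 30073 = -30078)
t(61) - k = √(62 + 61) - 1*(-30078) = √123 + 30078 = 30078 + √123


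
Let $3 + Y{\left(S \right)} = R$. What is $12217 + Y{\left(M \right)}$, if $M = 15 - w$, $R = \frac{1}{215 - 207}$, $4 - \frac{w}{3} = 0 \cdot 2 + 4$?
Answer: $\frac{97713}{8} \approx 12214.0$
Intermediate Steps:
$w = 0$ ($w = 12 - 3 \left(0 \cdot 2 + 4\right) = 12 - 3 \left(0 + 4\right) = 12 - 12 = 0$)
$R = \frac{1}{8} \approx 0.125$
$M = 15$ ($M = 15 - 0 = 15 + 0 = 15$)
$Y{\left(S \right)} = - \frac{23}{8}$ ($Y{\left(S \right)} = -3 + \frac{1}{8} = - \frac{23}{8}$)
$12217 + Y{\left(M \right)} = 12217 - \frac{23}{8} = \frac{97713}{8}$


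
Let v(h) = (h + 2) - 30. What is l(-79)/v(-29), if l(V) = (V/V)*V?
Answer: 79/57 ≈ 1.3860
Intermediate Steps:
v(h) = -28 + h (v(h) = (2 + h) - 30 = -28 + h)
l(V) = V (l(V) = 1*V = V)
l(-79)/v(-29) = -79/(-28 - 29) = -79/(-57) = -79*(-1/57) = 79/57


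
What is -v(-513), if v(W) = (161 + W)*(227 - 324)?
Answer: -34144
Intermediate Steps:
v(W) = -15617 - 97*W (v(W) = (161 + W)*(-97) = -15617 - 97*W)
-v(-513) = -(-15617 - 97*(-513)) = -(-15617 + 49761) = -1*34144 = -34144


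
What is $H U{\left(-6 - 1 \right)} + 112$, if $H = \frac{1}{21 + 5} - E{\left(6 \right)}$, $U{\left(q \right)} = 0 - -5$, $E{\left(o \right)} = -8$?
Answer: $\frac{3957}{26} \approx 152.19$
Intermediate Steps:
$U{\left(q \right)} = 5$ ($U{\left(q \right)} = 0 + 5 = 5$)
$H = \frac{209}{26}$ ($H = \frac{1}{21 + 5} - -8 = \frac{1}{26} + 8 = \frac{209}{26} \approx 8.0385$)
$H U{\left(-6 - 1 \right)} + 112 = \frac{209}{26} \cdot 5 + 112 = \frac{1045}{26} + 112 = \frac{3957}{26}$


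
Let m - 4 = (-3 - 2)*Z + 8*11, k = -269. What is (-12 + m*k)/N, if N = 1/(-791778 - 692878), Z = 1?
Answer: 34763220240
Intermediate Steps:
m = 87 (m = 4 + ((-3 - 2)*1 + 8*11) = 4 + (-5*1 + 88) = 4 + (-5 + 88) = 4 + 83 = 87)
N = -1/1484656 (N = 1/(-1484656) = -1/1484656 ≈ -6.7356e-7)
(-12 + m*k)/N = (-12 + 87*(-269))/(-1/1484656) = (-12 - 23403)*(-1484656) = -23415*(-1484656) = 34763220240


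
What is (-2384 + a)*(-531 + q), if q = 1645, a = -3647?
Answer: -6718534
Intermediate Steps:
(-2384 + a)*(-531 + q) = (-2384 - 3647)*(-531 + 1645) = -6031*1114 = -6718534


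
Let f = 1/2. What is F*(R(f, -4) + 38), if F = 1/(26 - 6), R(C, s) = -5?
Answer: 33/20 ≈ 1.6500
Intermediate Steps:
f = ½ ≈ 0.50000
F = 1/20 ≈ 0.050000
F*(R(f, -4) + 38) = (-5 + 38)/20 = (1/20)*33 = 33/20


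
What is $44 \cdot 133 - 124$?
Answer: $5728$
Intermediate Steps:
$44 \cdot 133 - 124 = 5852 - 124 = 5728$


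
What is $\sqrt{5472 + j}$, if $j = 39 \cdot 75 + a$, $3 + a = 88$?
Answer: $\sqrt{8482} \approx 92.098$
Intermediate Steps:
$a = 85$ ($a = -3 + 88 = 85$)
$j = 3010$ ($j = 39 \cdot 75 + 85 = 2925 + 85 = 3010$)
$\sqrt{5472 + j} = \sqrt{5472 + 3010} = \sqrt{8482}$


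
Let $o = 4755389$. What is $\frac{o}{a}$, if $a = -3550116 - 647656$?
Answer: $- \frac{4755389}{4197772} \approx -1.1328$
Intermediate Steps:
$a = -4197772$
$\frac{o}{a} = \frac{4755389}{-4197772} = 4755389 \left(- \frac{1}{4197772}\right) = - \frac{4755389}{4197772}$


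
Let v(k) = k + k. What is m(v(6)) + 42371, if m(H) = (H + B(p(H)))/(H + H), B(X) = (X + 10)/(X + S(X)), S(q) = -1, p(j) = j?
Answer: 508459/12 ≈ 42372.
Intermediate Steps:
v(k) = 2*k
B(X) = (10 + X)/(-1 + X) (B(X) = (X + 10)/(X - 1) = (10 + X)/(-1 + X))
m(H) = (H + (10 + H)/(-1 + H))/(2*H) (m(H) = (H + (10 + H)/(-1 + H))/(H + H) = (H + (10 + H)/(-1 + H))/((2*H)) = (H + (10 + H)/(-1 + H))*(1/(2*H)) = (H + (10 + H)/(-1 + H))/(2*H))
m(v(6)) + 42371 = (10 + (2*6)**2)/(2*((2*6))*(-1 + 2*6)) + 42371 = (1/2)*(10 + 12**2)/(12*(-1 + 12)) + 42371 = (1/2)*(1/12)*(10 + 144)/11 + 42371 = (1/2)*(1/12)*(1/11)*154 + 42371 = 7/12 + 42371 = 508459/12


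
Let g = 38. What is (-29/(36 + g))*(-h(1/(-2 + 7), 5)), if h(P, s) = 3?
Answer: 87/74 ≈ 1.1757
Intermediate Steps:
(-29/(36 + g))*(-h(1/(-2 + 7), 5)) = (-29/(36 + 38))*(-1*3) = -29/74*(-3) = 87/74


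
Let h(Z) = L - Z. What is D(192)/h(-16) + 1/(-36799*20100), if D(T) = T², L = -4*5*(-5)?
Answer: 6816705638371/21450137100 ≈ 317.79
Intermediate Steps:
L = 100 (L = -20*(-5) = 100)
h(Z) = 100 - Z
D(192)/h(-16) + 1/(-36799*20100) = 192²/(100 - 1*(-16)) + 1/(-36799*20100) = 36864/(100 + 16) - 1/36799*1/20100 = 36864/116 - 1/739659900 = 36864*(1/116) - 1/739659900 = 9216/29 - 1/739659900 = 6816705638371/21450137100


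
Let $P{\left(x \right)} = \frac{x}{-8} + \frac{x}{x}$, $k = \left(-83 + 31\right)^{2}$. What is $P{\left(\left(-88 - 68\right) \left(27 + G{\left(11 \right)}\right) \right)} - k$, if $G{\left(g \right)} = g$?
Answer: $-1962$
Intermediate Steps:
$k = 2704$ ($k = \left(-52\right)^{2} = 2704$)
$P{\left(x \right)} = 1 - \frac{x}{8}$ ($P{\left(x \right)} = x \left(- \frac{1}{8}\right) + 1 = - \frac{x}{8} + 1 = 1 - \frac{x}{8}$)
$P{\left(\left(-88 - 68\right) \left(27 + G{\left(11 \right)}\right) \right)} - k = \left(1 - \frac{\left(-88 - 68\right) \left(27 + 11\right)}{8}\right) - 2704 = \left(1 - \frac{\left(-156\right) 38}{8}\right) - 2704 = \left(1 - -741\right) - 2704 = \left(1 + 741\right) - 2704 = 742 - 2704 = -1962$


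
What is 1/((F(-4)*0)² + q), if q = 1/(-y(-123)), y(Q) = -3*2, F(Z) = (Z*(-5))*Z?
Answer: 6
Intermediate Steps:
F(Z) = -5*Z² (F(Z) = (-5*Z)*Z = -5*Z²)
y(Q) = -6
q = ⅙ (q = 1/(-1*(-6)) = 1/6 = ⅙ ≈ 0.16667)
1/((F(-4)*0)² + q) = 1/((-5*(-4)²*0)² + ⅙) = 1/((-5*16*0)² + ⅙) = 1/((-80*0)² + ⅙) = 1/(0² + ⅙) = 1/(0 + ⅙) = 1/(⅙) = 6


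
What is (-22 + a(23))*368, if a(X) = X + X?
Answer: 8832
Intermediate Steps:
a(X) = 2*X
(-22 + a(23))*368 = (-22 + 2*23)*368 = (-22 + 46)*368 = 24*368 = 8832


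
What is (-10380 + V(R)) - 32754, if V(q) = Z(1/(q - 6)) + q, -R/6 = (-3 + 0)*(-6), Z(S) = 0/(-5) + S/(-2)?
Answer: -9859175/228 ≈ -43242.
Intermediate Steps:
Z(S) = -S/2 (Z(S) = 0*(-1/5) + S*(-1/2) = 0 - S/2 = -S/2)
R = -108 (R = -6*(-3 + 0)*(-6) = -(-18)*(-6) = -6*18 = -108)
V(q) = q - 1/(2*(-6 + q)) (V(q) = -1/(2*(q - 6)) + q = -1/(2*(-6 + q)) + q = q - 1/(2*(-6 + q)))
(-10380 + V(R)) - 32754 = (-10380 + (-1/2 - 108*(-6 - 108))/(-6 - 108)) - 32754 = (-10380 + (-1/2 - 108*(-114))/(-114)) - 32754 = (-10380 - (-1/2 + 12312)/114) - 32754 = (-10380 - 1/114*24623/2) - 32754 = (-10380 - 24623/228) - 32754 = -2391263/228 - 32754 = -9859175/228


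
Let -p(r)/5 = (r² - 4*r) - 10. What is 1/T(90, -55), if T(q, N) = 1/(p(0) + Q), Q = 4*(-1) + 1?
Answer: 47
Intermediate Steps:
p(r) = 50 - 5*r² + 20*r (p(r) = -5*((r² - 4*r) - 10) = -5*(-10 + r² - 4*r) = 50 - 5*r² + 20*r)
Q = -3 (Q = -4 + 1 = -3)
T(q, N) = 1/47 (T(q, N) = 1/((50 - 5*0² + 20*0) - 3) = 1/((50 - 5*0 + 0) - 3) = 1/((50 + 0 + 0) - 3) = 1/(50 - 3) = 1/47)
1/T(90, -55) = 1/(1/47) = 47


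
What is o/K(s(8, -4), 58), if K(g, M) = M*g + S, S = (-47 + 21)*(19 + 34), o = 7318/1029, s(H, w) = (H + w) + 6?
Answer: -3659/410571 ≈ -0.0089120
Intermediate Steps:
s(H, w) = 6 + H + w
o = 7318/1029 (o = 7318*(1/1029) = 7318/1029 ≈ 7.1118)
S = -1378 (S = -26*53 = -1378)
K(g, M) = -1378 + M*g (K(g, M) = M*g - 1378 = -1378 + M*g)
o/K(s(8, -4), 58) = 7318/(1029*(-1378 + 58*(6 + 8 - 4))) = 7318/(1029*(-1378 + 58*10)) = 7318/(1029*(-1378 + 580)) = (7318/1029)/(-798) = (7318/1029)*(-1/798) = -3659/410571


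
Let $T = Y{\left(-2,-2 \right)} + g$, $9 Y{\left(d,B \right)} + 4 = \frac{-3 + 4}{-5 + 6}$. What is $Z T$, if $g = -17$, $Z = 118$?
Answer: $- \frac{6136}{3} \approx -2045.3$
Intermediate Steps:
$Y{\left(d,B \right)} = - \frac{1}{3}$ ($Y{\left(d,B \right)} = - \frac{4}{9} + \frac{\left(-3 + 4\right) \frac{1}{-5 + 6}}{9} = - \frac{4}{9} + \frac{1 \cdot 1^{-1}}{9} = - \frac{4}{9} + \frac{1 \cdot 1}{9} = - \frac{4}{9} + \frac{1}{9} \cdot 1 = - \frac{4}{9} + \frac{1}{9} = - \frac{1}{3}$)
$T = - \frac{52}{3}$ ($T = - \frac{1}{3} - 17 = - \frac{52}{3} \approx -17.333$)
$Z T = 118 \left(- \frac{52}{3}\right) = - \frac{6136}{3}$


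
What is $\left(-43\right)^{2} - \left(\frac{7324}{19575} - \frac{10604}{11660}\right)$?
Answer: $\frac{1918846618}{1037475} \approx 1849.5$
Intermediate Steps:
$\left(-43\right)^{2} - \left(\frac{7324}{19575} - \frac{10604}{11660}\right) = 1849 - \left(7324 \cdot \frac{1}{19575} - \frac{241}{265}\right) = 1849 - \left(\frac{7324}{19575} - \frac{241}{265}\right) = 1849 - - \frac{555343}{1037475} = 1849 + \frac{555343}{1037475} = \frac{1918846618}{1037475}$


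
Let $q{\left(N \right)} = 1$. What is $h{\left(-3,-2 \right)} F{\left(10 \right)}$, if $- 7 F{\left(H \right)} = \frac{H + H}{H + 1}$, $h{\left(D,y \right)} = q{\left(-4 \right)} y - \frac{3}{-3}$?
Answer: $\frac{20}{77} \approx 0.25974$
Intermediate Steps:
$h{\left(D,y \right)} = 1 + y$ ($h{\left(D,y \right)} = 1 y - \frac{3}{-3} = y - -1 = y + 1 = 1 + y$)
$F{\left(H \right)} = - \frac{2 H}{7 \left(1 + H\right)}$ ($F{\left(H \right)} = - \frac{\left(H + H\right) \frac{1}{H + 1}}{7} = - \frac{2 H \frac{1}{1 + H}}{7} = - \frac{2 H}{7 \left(1 + H\right)}$)
$h{\left(-3,-2 \right)} F{\left(10 \right)} = \left(1 - 2\right) \left(\left(-2\right) 10 \frac{1}{7 + 7 \cdot 10}\right) = - \frac{\left(-2\right) 10}{7 + 70} = - \frac{\left(-2\right) 10}{77} = \left(-1\right) \left(- \frac{20}{77}\right) = \frac{20}{77}$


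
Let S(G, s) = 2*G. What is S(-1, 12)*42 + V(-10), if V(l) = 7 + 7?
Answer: -70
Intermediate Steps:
V(l) = 14
S(-1, 12)*42 + V(-10) = (2*(-1))*42 + 14 = -2*42 + 14 = -84 + 14 = -70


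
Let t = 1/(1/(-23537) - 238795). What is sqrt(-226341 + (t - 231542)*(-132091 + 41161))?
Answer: sqrt(18474916097909709005315706634)/936752986 ≈ 1.4510e+5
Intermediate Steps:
t = -23537/5620517916 (t = 1/(-1/23537 - 238795) = 1/(-5620517916/23537) = -23537/5620517916 ≈ -4.1877e-6)
sqrt(-226341 + (t - 231542)*(-132091 + 41161)) = sqrt(-226341 + (-23537/5620517916 - 231542)*(-132091 + 41161)) = sqrt(-226341 - 1301385959330009/5620517916*(-90930)) = sqrt(-226341 + 19722504213646286395/936752986) = sqrt(19722292188038682169/936752986) = sqrt(18474916097909709005315706634)/936752986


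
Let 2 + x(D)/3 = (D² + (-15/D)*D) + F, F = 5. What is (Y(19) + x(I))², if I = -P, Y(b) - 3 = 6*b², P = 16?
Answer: 8415801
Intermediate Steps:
Y(b) = 3 + 6*b²
I = -16 (I = -1*16 = -16)
x(D) = -36 + 3*D² (x(D) = -6 + 3*((D² + (-15/D)*D) + 5) = -6 + 3*((D² - 15) + 5) = -6 + 3*((-15 + D²) + 5) = -6 + 3*(-10 + D²) = -6 + (-30 + 3*D²) = -36 + 3*D²)
(Y(19) + x(I))² = ((3 + 6*19²) + (-36 + 3*(-16)²))² = ((3 + 6*361) + (-36 + 3*256))² = ((3 + 2166) + (-36 + 768))² = (2169 + 732)² = 2901² = 8415801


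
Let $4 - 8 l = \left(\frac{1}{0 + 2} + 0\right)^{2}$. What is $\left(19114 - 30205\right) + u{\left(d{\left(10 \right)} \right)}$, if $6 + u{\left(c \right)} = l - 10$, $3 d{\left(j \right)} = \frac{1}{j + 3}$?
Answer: $- \frac{355409}{32} \approx -11107.0$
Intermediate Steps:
$l = \frac{15}{32}$ ($l = \frac{1}{2} - \frac{\left(\frac{1}{0 + 2} + 0\right)^{2}}{8} = \frac{1}{2} - \frac{\left(\frac{1}{2} + 0\right)^{2}}{8} = \frac{1}{2} - \frac{1}{8 \cdot 4} = \frac{1}{2} - \frac{1}{32} = \frac{15}{32} \approx 0.46875$)
$d{\left(j \right)} = \frac{1}{3 \left(3 + j\right)}$ ($d{\left(j \right)} = \frac{1}{3 \left(j + 3\right)} = \frac{1}{3 \left(3 + j\right)}$)
$u{\left(c \right)} = - \frac{497}{32}$ ($u{\left(c \right)} = -6 + \left(\frac{15}{32} - 10\right) = -6 - \frac{305}{32} = - \frac{497}{32}$)
$\left(19114 - 30205\right) + u{\left(d{\left(10 \right)} \right)} = \left(19114 - 30205\right) - \frac{497}{32} = -11091 - \frac{497}{32} = - \frac{355409}{32}$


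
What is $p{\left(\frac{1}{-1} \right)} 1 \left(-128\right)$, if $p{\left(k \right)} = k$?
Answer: $128$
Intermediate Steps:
$p{\left(\frac{1}{-1} \right)} 1 \left(-128\right) = \frac{1}{-1} \cdot 1 \left(-128\right) = \left(-1\right) 1 \left(-128\right) = \left(-1\right) \left(-128\right) = 128$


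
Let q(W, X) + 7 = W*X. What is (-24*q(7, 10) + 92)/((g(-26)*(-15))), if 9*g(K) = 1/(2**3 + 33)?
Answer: 34932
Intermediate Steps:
q(W, X) = -7 + W*X
g(K) = 1/369 (g(K) = 1/(9*(2**3 + 33)) = 1/(9*(8 + 33)) = (1/9)/41 = (1/9)*(1/41) = 1/369)
(-24*q(7, 10) + 92)/((g(-26)*(-15))) = (-24*(-7 + 7*10) + 92)/(((1/369)*(-15))) = (-24*(-7 + 70) + 92)/(-5/123) = (-24*63 + 92)*(-123/5) = (-1512 + 92)*(-123/5) = -1420*(-123/5) = 34932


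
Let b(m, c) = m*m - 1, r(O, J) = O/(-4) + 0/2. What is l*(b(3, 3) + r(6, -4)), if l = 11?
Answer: 143/2 ≈ 71.500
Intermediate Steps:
r(O, J) = -O/4 (r(O, J) = O*(-¼) + 0*(½) = -O/4 + 0 = -O/4)
b(m, c) = -1 + m² (b(m, c) = m² - 1 = -1 + m²)
l*(b(3, 3) + r(6, -4)) = 11*((-1 + 3²) - ¼*6) = 11*((-1 + 9) - 3/2) = 11*(8 - 3/2) = 11*(13/2) = 143/2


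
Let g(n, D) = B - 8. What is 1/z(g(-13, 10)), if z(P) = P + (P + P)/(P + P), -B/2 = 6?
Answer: -1/19 ≈ -0.052632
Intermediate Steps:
B = -12 (B = -2*6 = -12)
g(n, D) = -20 (g(n, D) = -12 - 8 = -20)
z(P) = 1 + P (z(P) = P + (2*P)/((2*P)) = P + (2*P)*(1/(2*P)) = P + 1 = 1 + P)
1/z(g(-13, 10)) = 1/(1 - 20) = 1/(-19) = -1/19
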